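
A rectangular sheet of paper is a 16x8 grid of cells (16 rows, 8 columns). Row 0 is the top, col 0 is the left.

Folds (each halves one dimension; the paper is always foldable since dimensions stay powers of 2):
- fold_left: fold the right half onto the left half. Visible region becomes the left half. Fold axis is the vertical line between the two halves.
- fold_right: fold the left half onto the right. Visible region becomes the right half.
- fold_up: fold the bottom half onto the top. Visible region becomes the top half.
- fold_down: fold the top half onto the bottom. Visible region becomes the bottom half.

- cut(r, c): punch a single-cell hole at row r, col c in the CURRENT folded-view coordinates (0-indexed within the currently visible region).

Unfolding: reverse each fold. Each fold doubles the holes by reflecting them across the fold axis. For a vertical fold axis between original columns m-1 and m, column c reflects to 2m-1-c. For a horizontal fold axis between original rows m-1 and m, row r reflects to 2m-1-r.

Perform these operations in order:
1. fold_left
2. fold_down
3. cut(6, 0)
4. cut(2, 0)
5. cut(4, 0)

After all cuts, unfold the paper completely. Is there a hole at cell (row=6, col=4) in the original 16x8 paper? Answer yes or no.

Answer: no

Derivation:
Op 1 fold_left: fold axis v@4; visible region now rows[0,16) x cols[0,4) = 16x4
Op 2 fold_down: fold axis h@8; visible region now rows[8,16) x cols[0,4) = 8x4
Op 3 cut(6, 0): punch at orig (14,0); cuts so far [(14, 0)]; region rows[8,16) x cols[0,4) = 8x4
Op 4 cut(2, 0): punch at orig (10,0); cuts so far [(10, 0), (14, 0)]; region rows[8,16) x cols[0,4) = 8x4
Op 5 cut(4, 0): punch at orig (12,0); cuts so far [(10, 0), (12, 0), (14, 0)]; region rows[8,16) x cols[0,4) = 8x4
Unfold 1 (reflect across h@8): 6 holes -> [(1, 0), (3, 0), (5, 0), (10, 0), (12, 0), (14, 0)]
Unfold 2 (reflect across v@4): 12 holes -> [(1, 0), (1, 7), (3, 0), (3, 7), (5, 0), (5, 7), (10, 0), (10, 7), (12, 0), (12, 7), (14, 0), (14, 7)]
Holes: [(1, 0), (1, 7), (3, 0), (3, 7), (5, 0), (5, 7), (10, 0), (10, 7), (12, 0), (12, 7), (14, 0), (14, 7)]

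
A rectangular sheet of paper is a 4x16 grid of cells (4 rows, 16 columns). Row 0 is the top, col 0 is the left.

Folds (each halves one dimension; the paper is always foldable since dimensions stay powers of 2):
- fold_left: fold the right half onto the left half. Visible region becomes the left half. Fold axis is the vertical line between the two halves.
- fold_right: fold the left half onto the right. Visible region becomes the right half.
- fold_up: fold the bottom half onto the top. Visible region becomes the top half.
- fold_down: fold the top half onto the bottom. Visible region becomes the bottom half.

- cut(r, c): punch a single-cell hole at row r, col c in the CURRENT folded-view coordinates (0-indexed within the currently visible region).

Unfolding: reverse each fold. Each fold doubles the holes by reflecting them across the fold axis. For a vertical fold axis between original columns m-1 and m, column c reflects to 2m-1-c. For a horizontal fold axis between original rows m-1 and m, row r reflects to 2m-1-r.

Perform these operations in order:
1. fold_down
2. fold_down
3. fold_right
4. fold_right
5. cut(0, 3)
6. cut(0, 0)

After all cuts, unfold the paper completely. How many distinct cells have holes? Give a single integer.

Op 1 fold_down: fold axis h@2; visible region now rows[2,4) x cols[0,16) = 2x16
Op 2 fold_down: fold axis h@3; visible region now rows[3,4) x cols[0,16) = 1x16
Op 3 fold_right: fold axis v@8; visible region now rows[3,4) x cols[8,16) = 1x8
Op 4 fold_right: fold axis v@12; visible region now rows[3,4) x cols[12,16) = 1x4
Op 5 cut(0, 3): punch at orig (3,15); cuts so far [(3, 15)]; region rows[3,4) x cols[12,16) = 1x4
Op 6 cut(0, 0): punch at orig (3,12); cuts so far [(3, 12), (3, 15)]; region rows[3,4) x cols[12,16) = 1x4
Unfold 1 (reflect across v@12): 4 holes -> [(3, 8), (3, 11), (3, 12), (3, 15)]
Unfold 2 (reflect across v@8): 8 holes -> [(3, 0), (3, 3), (3, 4), (3, 7), (3, 8), (3, 11), (3, 12), (3, 15)]
Unfold 3 (reflect across h@3): 16 holes -> [(2, 0), (2, 3), (2, 4), (2, 7), (2, 8), (2, 11), (2, 12), (2, 15), (3, 0), (3, 3), (3, 4), (3, 7), (3, 8), (3, 11), (3, 12), (3, 15)]
Unfold 4 (reflect across h@2): 32 holes -> [(0, 0), (0, 3), (0, 4), (0, 7), (0, 8), (0, 11), (0, 12), (0, 15), (1, 0), (1, 3), (1, 4), (1, 7), (1, 8), (1, 11), (1, 12), (1, 15), (2, 0), (2, 3), (2, 4), (2, 7), (2, 8), (2, 11), (2, 12), (2, 15), (3, 0), (3, 3), (3, 4), (3, 7), (3, 8), (3, 11), (3, 12), (3, 15)]

Answer: 32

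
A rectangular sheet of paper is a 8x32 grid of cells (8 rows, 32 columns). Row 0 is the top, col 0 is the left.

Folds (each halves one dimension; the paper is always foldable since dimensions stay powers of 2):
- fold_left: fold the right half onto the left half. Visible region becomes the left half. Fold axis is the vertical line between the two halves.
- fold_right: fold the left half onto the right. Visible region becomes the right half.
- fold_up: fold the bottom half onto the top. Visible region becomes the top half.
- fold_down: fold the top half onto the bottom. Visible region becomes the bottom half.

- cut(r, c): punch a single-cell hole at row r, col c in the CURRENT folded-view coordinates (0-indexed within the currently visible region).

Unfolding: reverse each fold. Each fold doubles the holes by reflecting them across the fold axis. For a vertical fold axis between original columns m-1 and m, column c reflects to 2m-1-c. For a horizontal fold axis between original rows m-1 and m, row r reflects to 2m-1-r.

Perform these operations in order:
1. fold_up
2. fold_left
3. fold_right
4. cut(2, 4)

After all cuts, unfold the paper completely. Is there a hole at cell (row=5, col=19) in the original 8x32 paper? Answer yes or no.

Op 1 fold_up: fold axis h@4; visible region now rows[0,4) x cols[0,32) = 4x32
Op 2 fold_left: fold axis v@16; visible region now rows[0,4) x cols[0,16) = 4x16
Op 3 fold_right: fold axis v@8; visible region now rows[0,4) x cols[8,16) = 4x8
Op 4 cut(2, 4): punch at orig (2,12); cuts so far [(2, 12)]; region rows[0,4) x cols[8,16) = 4x8
Unfold 1 (reflect across v@8): 2 holes -> [(2, 3), (2, 12)]
Unfold 2 (reflect across v@16): 4 holes -> [(2, 3), (2, 12), (2, 19), (2, 28)]
Unfold 3 (reflect across h@4): 8 holes -> [(2, 3), (2, 12), (2, 19), (2, 28), (5, 3), (5, 12), (5, 19), (5, 28)]
Holes: [(2, 3), (2, 12), (2, 19), (2, 28), (5, 3), (5, 12), (5, 19), (5, 28)]

Answer: yes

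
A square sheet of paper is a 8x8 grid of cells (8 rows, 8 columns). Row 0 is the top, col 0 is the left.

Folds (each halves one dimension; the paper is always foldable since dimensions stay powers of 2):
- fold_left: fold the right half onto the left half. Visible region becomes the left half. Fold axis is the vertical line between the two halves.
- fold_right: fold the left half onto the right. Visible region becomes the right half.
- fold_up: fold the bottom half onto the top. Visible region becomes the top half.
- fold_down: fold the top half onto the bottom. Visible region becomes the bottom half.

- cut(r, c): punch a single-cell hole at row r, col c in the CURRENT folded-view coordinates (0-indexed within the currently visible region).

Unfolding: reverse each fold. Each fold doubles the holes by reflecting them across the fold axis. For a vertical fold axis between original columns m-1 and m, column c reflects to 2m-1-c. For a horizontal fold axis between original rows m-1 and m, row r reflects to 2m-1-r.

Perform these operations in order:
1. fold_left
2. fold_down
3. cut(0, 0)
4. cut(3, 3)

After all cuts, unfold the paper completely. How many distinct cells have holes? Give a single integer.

Op 1 fold_left: fold axis v@4; visible region now rows[0,8) x cols[0,4) = 8x4
Op 2 fold_down: fold axis h@4; visible region now rows[4,8) x cols[0,4) = 4x4
Op 3 cut(0, 0): punch at orig (4,0); cuts so far [(4, 0)]; region rows[4,8) x cols[0,4) = 4x4
Op 4 cut(3, 3): punch at orig (7,3); cuts so far [(4, 0), (7, 3)]; region rows[4,8) x cols[0,4) = 4x4
Unfold 1 (reflect across h@4): 4 holes -> [(0, 3), (3, 0), (4, 0), (7, 3)]
Unfold 2 (reflect across v@4): 8 holes -> [(0, 3), (0, 4), (3, 0), (3, 7), (4, 0), (4, 7), (7, 3), (7, 4)]

Answer: 8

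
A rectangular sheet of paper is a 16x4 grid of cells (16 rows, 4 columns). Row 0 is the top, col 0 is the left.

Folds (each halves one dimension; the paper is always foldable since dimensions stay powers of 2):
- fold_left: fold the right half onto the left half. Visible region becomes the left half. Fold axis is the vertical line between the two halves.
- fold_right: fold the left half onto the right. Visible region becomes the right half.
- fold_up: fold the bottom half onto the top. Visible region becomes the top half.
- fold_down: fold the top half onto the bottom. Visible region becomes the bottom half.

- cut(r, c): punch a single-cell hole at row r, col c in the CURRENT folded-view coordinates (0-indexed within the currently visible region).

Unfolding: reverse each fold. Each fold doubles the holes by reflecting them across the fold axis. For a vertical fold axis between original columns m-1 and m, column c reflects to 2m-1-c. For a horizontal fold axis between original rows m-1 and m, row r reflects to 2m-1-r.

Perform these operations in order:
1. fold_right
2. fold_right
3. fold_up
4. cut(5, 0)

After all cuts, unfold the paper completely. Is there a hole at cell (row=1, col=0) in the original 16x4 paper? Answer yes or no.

Op 1 fold_right: fold axis v@2; visible region now rows[0,16) x cols[2,4) = 16x2
Op 2 fold_right: fold axis v@3; visible region now rows[0,16) x cols[3,4) = 16x1
Op 3 fold_up: fold axis h@8; visible region now rows[0,8) x cols[3,4) = 8x1
Op 4 cut(5, 0): punch at orig (5,3); cuts so far [(5, 3)]; region rows[0,8) x cols[3,4) = 8x1
Unfold 1 (reflect across h@8): 2 holes -> [(5, 3), (10, 3)]
Unfold 2 (reflect across v@3): 4 holes -> [(5, 2), (5, 3), (10, 2), (10, 3)]
Unfold 3 (reflect across v@2): 8 holes -> [(5, 0), (5, 1), (5, 2), (5, 3), (10, 0), (10, 1), (10, 2), (10, 3)]
Holes: [(5, 0), (5, 1), (5, 2), (5, 3), (10, 0), (10, 1), (10, 2), (10, 3)]

Answer: no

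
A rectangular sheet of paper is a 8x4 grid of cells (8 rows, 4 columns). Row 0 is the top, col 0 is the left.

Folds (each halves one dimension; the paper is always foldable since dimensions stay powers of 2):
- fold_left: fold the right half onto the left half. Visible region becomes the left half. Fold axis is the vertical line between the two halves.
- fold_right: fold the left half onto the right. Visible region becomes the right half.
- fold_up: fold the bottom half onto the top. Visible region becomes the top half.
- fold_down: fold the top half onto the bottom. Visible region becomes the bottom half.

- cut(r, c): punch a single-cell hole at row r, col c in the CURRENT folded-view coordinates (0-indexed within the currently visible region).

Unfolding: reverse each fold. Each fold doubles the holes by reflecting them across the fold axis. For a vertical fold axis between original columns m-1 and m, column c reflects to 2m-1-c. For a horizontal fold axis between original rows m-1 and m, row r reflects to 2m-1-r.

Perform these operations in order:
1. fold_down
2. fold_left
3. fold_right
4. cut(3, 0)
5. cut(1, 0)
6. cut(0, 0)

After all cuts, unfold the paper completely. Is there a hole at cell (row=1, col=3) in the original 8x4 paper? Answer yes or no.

Op 1 fold_down: fold axis h@4; visible region now rows[4,8) x cols[0,4) = 4x4
Op 2 fold_left: fold axis v@2; visible region now rows[4,8) x cols[0,2) = 4x2
Op 3 fold_right: fold axis v@1; visible region now rows[4,8) x cols[1,2) = 4x1
Op 4 cut(3, 0): punch at orig (7,1); cuts so far [(7, 1)]; region rows[4,8) x cols[1,2) = 4x1
Op 5 cut(1, 0): punch at orig (5,1); cuts so far [(5, 1), (7, 1)]; region rows[4,8) x cols[1,2) = 4x1
Op 6 cut(0, 0): punch at orig (4,1); cuts so far [(4, 1), (5, 1), (7, 1)]; region rows[4,8) x cols[1,2) = 4x1
Unfold 1 (reflect across v@1): 6 holes -> [(4, 0), (4, 1), (5, 0), (5, 1), (7, 0), (7, 1)]
Unfold 2 (reflect across v@2): 12 holes -> [(4, 0), (4, 1), (4, 2), (4, 3), (5, 0), (5, 1), (5, 2), (5, 3), (7, 0), (7, 1), (7, 2), (7, 3)]
Unfold 3 (reflect across h@4): 24 holes -> [(0, 0), (0, 1), (0, 2), (0, 3), (2, 0), (2, 1), (2, 2), (2, 3), (3, 0), (3, 1), (3, 2), (3, 3), (4, 0), (4, 1), (4, 2), (4, 3), (5, 0), (5, 1), (5, 2), (5, 3), (7, 0), (7, 1), (7, 2), (7, 3)]
Holes: [(0, 0), (0, 1), (0, 2), (0, 3), (2, 0), (2, 1), (2, 2), (2, 3), (3, 0), (3, 1), (3, 2), (3, 3), (4, 0), (4, 1), (4, 2), (4, 3), (5, 0), (5, 1), (5, 2), (5, 3), (7, 0), (7, 1), (7, 2), (7, 3)]

Answer: no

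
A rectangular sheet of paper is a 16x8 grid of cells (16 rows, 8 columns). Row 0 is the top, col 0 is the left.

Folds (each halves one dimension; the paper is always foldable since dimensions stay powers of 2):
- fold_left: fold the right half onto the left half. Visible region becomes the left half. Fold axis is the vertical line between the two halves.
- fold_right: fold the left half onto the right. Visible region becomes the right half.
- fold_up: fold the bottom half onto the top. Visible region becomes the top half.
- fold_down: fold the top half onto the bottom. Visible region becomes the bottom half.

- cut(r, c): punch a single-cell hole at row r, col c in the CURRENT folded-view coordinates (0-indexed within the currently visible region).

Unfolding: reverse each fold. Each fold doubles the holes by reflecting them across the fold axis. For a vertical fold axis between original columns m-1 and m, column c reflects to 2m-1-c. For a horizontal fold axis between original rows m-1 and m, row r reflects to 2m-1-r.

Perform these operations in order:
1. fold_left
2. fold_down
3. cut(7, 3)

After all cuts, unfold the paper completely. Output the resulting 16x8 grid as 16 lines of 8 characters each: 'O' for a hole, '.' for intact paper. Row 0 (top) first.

Op 1 fold_left: fold axis v@4; visible region now rows[0,16) x cols[0,4) = 16x4
Op 2 fold_down: fold axis h@8; visible region now rows[8,16) x cols[0,4) = 8x4
Op 3 cut(7, 3): punch at orig (15,3); cuts so far [(15, 3)]; region rows[8,16) x cols[0,4) = 8x4
Unfold 1 (reflect across h@8): 2 holes -> [(0, 3), (15, 3)]
Unfold 2 (reflect across v@4): 4 holes -> [(0, 3), (0, 4), (15, 3), (15, 4)]

Answer: ...OO...
........
........
........
........
........
........
........
........
........
........
........
........
........
........
...OO...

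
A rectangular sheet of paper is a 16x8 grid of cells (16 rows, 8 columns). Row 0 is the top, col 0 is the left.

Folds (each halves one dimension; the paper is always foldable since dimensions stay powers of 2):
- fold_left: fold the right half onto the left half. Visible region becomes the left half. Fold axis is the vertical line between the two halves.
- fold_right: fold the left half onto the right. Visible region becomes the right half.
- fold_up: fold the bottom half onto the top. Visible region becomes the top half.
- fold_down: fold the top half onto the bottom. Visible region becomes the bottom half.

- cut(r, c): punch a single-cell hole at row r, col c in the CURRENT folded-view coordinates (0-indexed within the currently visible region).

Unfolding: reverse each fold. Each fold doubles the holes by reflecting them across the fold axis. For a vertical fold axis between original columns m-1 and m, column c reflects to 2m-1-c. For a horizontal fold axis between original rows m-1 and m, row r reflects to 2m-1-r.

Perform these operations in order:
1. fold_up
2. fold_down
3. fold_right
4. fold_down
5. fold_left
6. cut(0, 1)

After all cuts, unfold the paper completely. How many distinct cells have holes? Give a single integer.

Answer: 32

Derivation:
Op 1 fold_up: fold axis h@8; visible region now rows[0,8) x cols[0,8) = 8x8
Op 2 fold_down: fold axis h@4; visible region now rows[4,8) x cols[0,8) = 4x8
Op 3 fold_right: fold axis v@4; visible region now rows[4,8) x cols[4,8) = 4x4
Op 4 fold_down: fold axis h@6; visible region now rows[6,8) x cols[4,8) = 2x4
Op 5 fold_left: fold axis v@6; visible region now rows[6,8) x cols[4,6) = 2x2
Op 6 cut(0, 1): punch at orig (6,5); cuts so far [(6, 5)]; region rows[6,8) x cols[4,6) = 2x2
Unfold 1 (reflect across v@6): 2 holes -> [(6, 5), (6, 6)]
Unfold 2 (reflect across h@6): 4 holes -> [(5, 5), (5, 6), (6, 5), (6, 6)]
Unfold 3 (reflect across v@4): 8 holes -> [(5, 1), (5, 2), (5, 5), (5, 6), (6, 1), (6, 2), (6, 5), (6, 6)]
Unfold 4 (reflect across h@4): 16 holes -> [(1, 1), (1, 2), (1, 5), (1, 6), (2, 1), (2, 2), (2, 5), (2, 6), (5, 1), (5, 2), (5, 5), (5, 6), (6, 1), (6, 2), (6, 5), (6, 6)]
Unfold 5 (reflect across h@8): 32 holes -> [(1, 1), (1, 2), (1, 5), (1, 6), (2, 1), (2, 2), (2, 5), (2, 6), (5, 1), (5, 2), (5, 5), (5, 6), (6, 1), (6, 2), (6, 5), (6, 6), (9, 1), (9, 2), (9, 5), (9, 6), (10, 1), (10, 2), (10, 5), (10, 6), (13, 1), (13, 2), (13, 5), (13, 6), (14, 1), (14, 2), (14, 5), (14, 6)]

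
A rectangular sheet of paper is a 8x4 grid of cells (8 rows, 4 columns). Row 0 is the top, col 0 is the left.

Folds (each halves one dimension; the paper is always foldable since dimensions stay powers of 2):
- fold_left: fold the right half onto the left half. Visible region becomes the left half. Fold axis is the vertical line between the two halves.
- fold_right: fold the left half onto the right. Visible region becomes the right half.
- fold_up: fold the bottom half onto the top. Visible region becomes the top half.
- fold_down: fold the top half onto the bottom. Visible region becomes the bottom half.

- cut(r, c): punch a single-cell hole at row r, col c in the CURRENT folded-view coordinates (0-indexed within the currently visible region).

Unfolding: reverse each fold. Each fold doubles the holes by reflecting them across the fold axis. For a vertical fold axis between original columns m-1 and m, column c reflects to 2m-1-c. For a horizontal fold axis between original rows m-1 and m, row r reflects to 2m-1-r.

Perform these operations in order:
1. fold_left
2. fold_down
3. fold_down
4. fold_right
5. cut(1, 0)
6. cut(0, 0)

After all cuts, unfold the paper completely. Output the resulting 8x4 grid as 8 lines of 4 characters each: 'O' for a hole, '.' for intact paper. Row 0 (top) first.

Answer: OOOO
OOOO
OOOO
OOOO
OOOO
OOOO
OOOO
OOOO

Derivation:
Op 1 fold_left: fold axis v@2; visible region now rows[0,8) x cols[0,2) = 8x2
Op 2 fold_down: fold axis h@4; visible region now rows[4,8) x cols[0,2) = 4x2
Op 3 fold_down: fold axis h@6; visible region now rows[6,8) x cols[0,2) = 2x2
Op 4 fold_right: fold axis v@1; visible region now rows[6,8) x cols[1,2) = 2x1
Op 5 cut(1, 0): punch at orig (7,1); cuts so far [(7, 1)]; region rows[6,8) x cols[1,2) = 2x1
Op 6 cut(0, 0): punch at orig (6,1); cuts so far [(6, 1), (7, 1)]; region rows[6,8) x cols[1,2) = 2x1
Unfold 1 (reflect across v@1): 4 holes -> [(6, 0), (6, 1), (7, 0), (7, 1)]
Unfold 2 (reflect across h@6): 8 holes -> [(4, 0), (4, 1), (5, 0), (5, 1), (6, 0), (6, 1), (7, 0), (7, 1)]
Unfold 3 (reflect across h@4): 16 holes -> [(0, 0), (0, 1), (1, 0), (1, 1), (2, 0), (2, 1), (3, 0), (3, 1), (4, 0), (4, 1), (5, 0), (5, 1), (6, 0), (6, 1), (7, 0), (7, 1)]
Unfold 4 (reflect across v@2): 32 holes -> [(0, 0), (0, 1), (0, 2), (0, 3), (1, 0), (1, 1), (1, 2), (1, 3), (2, 0), (2, 1), (2, 2), (2, 3), (3, 0), (3, 1), (3, 2), (3, 3), (4, 0), (4, 1), (4, 2), (4, 3), (5, 0), (5, 1), (5, 2), (5, 3), (6, 0), (6, 1), (6, 2), (6, 3), (7, 0), (7, 1), (7, 2), (7, 3)]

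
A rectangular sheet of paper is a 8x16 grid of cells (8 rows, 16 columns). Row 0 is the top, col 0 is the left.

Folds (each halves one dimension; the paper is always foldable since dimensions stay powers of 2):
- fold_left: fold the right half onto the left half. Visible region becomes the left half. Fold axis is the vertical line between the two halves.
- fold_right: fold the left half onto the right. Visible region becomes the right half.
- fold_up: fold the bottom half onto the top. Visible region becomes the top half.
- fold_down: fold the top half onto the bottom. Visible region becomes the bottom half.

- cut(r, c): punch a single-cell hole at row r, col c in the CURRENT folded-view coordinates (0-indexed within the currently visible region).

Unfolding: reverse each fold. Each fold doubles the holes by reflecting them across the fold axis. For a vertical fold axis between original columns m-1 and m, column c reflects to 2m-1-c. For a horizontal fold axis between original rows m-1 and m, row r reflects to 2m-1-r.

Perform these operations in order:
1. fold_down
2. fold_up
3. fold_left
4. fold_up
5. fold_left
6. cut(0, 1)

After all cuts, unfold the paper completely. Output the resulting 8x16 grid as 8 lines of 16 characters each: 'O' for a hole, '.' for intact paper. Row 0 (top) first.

Op 1 fold_down: fold axis h@4; visible region now rows[4,8) x cols[0,16) = 4x16
Op 2 fold_up: fold axis h@6; visible region now rows[4,6) x cols[0,16) = 2x16
Op 3 fold_left: fold axis v@8; visible region now rows[4,6) x cols[0,8) = 2x8
Op 4 fold_up: fold axis h@5; visible region now rows[4,5) x cols[0,8) = 1x8
Op 5 fold_left: fold axis v@4; visible region now rows[4,5) x cols[0,4) = 1x4
Op 6 cut(0, 1): punch at orig (4,1); cuts so far [(4, 1)]; region rows[4,5) x cols[0,4) = 1x4
Unfold 1 (reflect across v@4): 2 holes -> [(4, 1), (4, 6)]
Unfold 2 (reflect across h@5): 4 holes -> [(4, 1), (4, 6), (5, 1), (5, 6)]
Unfold 3 (reflect across v@8): 8 holes -> [(4, 1), (4, 6), (4, 9), (4, 14), (5, 1), (5, 6), (5, 9), (5, 14)]
Unfold 4 (reflect across h@6): 16 holes -> [(4, 1), (4, 6), (4, 9), (4, 14), (5, 1), (5, 6), (5, 9), (5, 14), (6, 1), (6, 6), (6, 9), (6, 14), (7, 1), (7, 6), (7, 9), (7, 14)]
Unfold 5 (reflect across h@4): 32 holes -> [(0, 1), (0, 6), (0, 9), (0, 14), (1, 1), (1, 6), (1, 9), (1, 14), (2, 1), (2, 6), (2, 9), (2, 14), (3, 1), (3, 6), (3, 9), (3, 14), (4, 1), (4, 6), (4, 9), (4, 14), (5, 1), (5, 6), (5, 9), (5, 14), (6, 1), (6, 6), (6, 9), (6, 14), (7, 1), (7, 6), (7, 9), (7, 14)]

Answer: .O....O..O....O.
.O....O..O....O.
.O....O..O....O.
.O....O..O....O.
.O....O..O....O.
.O....O..O....O.
.O....O..O....O.
.O....O..O....O.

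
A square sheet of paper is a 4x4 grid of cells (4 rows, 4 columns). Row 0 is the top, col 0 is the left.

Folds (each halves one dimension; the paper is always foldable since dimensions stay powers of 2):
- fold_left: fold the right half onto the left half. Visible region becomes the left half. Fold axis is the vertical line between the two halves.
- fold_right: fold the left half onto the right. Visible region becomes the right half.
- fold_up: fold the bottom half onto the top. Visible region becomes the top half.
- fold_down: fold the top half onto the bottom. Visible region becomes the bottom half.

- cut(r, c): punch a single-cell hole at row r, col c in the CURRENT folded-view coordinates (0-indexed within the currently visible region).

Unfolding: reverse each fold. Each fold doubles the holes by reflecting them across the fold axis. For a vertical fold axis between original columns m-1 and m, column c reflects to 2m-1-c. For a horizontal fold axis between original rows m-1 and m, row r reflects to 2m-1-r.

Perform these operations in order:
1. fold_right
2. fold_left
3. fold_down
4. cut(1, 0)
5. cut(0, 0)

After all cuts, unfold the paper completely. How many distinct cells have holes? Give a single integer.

Op 1 fold_right: fold axis v@2; visible region now rows[0,4) x cols[2,4) = 4x2
Op 2 fold_left: fold axis v@3; visible region now rows[0,4) x cols[2,3) = 4x1
Op 3 fold_down: fold axis h@2; visible region now rows[2,4) x cols[2,3) = 2x1
Op 4 cut(1, 0): punch at orig (3,2); cuts so far [(3, 2)]; region rows[2,4) x cols[2,3) = 2x1
Op 5 cut(0, 0): punch at orig (2,2); cuts so far [(2, 2), (3, 2)]; region rows[2,4) x cols[2,3) = 2x1
Unfold 1 (reflect across h@2): 4 holes -> [(0, 2), (1, 2), (2, 2), (3, 2)]
Unfold 2 (reflect across v@3): 8 holes -> [(0, 2), (0, 3), (1, 2), (1, 3), (2, 2), (2, 3), (3, 2), (3, 3)]
Unfold 3 (reflect across v@2): 16 holes -> [(0, 0), (0, 1), (0, 2), (0, 3), (1, 0), (1, 1), (1, 2), (1, 3), (2, 0), (2, 1), (2, 2), (2, 3), (3, 0), (3, 1), (3, 2), (3, 3)]

Answer: 16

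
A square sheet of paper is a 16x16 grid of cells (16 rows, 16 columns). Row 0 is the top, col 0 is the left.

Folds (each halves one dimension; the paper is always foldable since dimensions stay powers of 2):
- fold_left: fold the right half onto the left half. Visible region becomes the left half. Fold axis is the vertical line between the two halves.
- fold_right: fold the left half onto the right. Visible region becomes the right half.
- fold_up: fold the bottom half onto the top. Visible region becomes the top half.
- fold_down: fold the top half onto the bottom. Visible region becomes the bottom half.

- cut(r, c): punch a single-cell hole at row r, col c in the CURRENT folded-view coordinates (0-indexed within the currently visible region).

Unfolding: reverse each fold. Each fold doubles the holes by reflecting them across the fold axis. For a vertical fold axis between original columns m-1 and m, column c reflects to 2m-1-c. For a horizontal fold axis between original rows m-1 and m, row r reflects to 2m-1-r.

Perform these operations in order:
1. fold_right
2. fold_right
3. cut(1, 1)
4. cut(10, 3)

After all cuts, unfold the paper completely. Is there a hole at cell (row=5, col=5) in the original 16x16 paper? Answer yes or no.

Op 1 fold_right: fold axis v@8; visible region now rows[0,16) x cols[8,16) = 16x8
Op 2 fold_right: fold axis v@12; visible region now rows[0,16) x cols[12,16) = 16x4
Op 3 cut(1, 1): punch at orig (1,13); cuts so far [(1, 13)]; region rows[0,16) x cols[12,16) = 16x4
Op 4 cut(10, 3): punch at orig (10,15); cuts so far [(1, 13), (10, 15)]; region rows[0,16) x cols[12,16) = 16x4
Unfold 1 (reflect across v@12): 4 holes -> [(1, 10), (1, 13), (10, 8), (10, 15)]
Unfold 2 (reflect across v@8): 8 holes -> [(1, 2), (1, 5), (1, 10), (1, 13), (10, 0), (10, 7), (10, 8), (10, 15)]
Holes: [(1, 2), (1, 5), (1, 10), (1, 13), (10, 0), (10, 7), (10, 8), (10, 15)]

Answer: no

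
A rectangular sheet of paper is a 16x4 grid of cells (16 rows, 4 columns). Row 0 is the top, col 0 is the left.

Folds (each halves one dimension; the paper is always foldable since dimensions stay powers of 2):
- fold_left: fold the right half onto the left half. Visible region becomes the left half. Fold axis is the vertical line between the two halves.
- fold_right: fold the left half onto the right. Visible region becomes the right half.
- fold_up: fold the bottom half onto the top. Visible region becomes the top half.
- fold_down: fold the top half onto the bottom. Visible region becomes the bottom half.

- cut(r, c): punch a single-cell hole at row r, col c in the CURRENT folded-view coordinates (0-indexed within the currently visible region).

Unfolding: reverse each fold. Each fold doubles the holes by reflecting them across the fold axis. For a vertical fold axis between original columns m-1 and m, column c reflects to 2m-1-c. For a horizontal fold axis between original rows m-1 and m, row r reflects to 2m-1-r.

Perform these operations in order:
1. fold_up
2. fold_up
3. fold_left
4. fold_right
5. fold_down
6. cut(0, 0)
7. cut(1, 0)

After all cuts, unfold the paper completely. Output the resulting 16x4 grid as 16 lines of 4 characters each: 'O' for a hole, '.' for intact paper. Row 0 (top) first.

Answer: OOOO
OOOO
OOOO
OOOO
OOOO
OOOO
OOOO
OOOO
OOOO
OOOO
OOOO
OOOO
OOOO
OOOO
OOOO
OOOO

Derivation:
Op 1 fold_up: fold axis h@8; visible region now rows[0,8) x cols[0,4) = 8x4
Op 2 fold_up: fold axis h@4; visible region now rows[0,4) x cols[0,4) = 4x4
Op 3 fold_left: fold axis v@2; visible region now rows[0,4) x cols[0,2) = 4x2
Op 4 fold_right: fold axis v@1; visible region now rows[0,4) x cols[1,2) = 4x1
Op 5 fold_down: fold axis h@2; visible region now rows[2,4) x cols[1,2) = 2x1
Op 6 cut(0, 0): punch at orig (2,1); cuts so far [(2, 1)]; region rows[2,4) x cols[1,2) = 2x1
Op 7 cut(1, 0): punch at orig (3,1); cuts so far [(2, 1), (3, 1)]; region rows[2,4) x cols[1,2) = 2x1
Unfold 1 (reflect across h@2): 4 holes -> [(0, 1), (1, 1), (2, 1), (3, 1)]
Unfold 2 (reflect across v@1): 8 holes -> [(0, 0), (0, 1), (1, 0), (1, 1), (2, 0), (2, 1), (3, 0), (3, 1)]
Unfold 3 (reflect across v@2): 16 holes -> [(0, 0), (0, 1), (0, 2), (0, 3), (1, 0), (1, 1), (1, 2), (1, 3), (2, 0), (2, 1), (2, 2), (2, 3), (3, 0), (3, 1), (3, 2), (3, 3)]
Unfold 4 (reflect across h@4): 32 holes -> [(0, 0), (0, 1), (0, 2), (0, 3), (1, 0), (1, 1), (1, 2), (1, 3), (2, 0), (2, 1), (2, 2), (2, 3), (3, 0), (3, 1), (3, 2), (3, 3), (4, 0), (4, 1), (4, 2), (4, 3), (5, 0), (5, 1), (5, 2), (5, 3), (6, 0), (6, 1), (6, 2), (6, 3), (7, 0), (7, 1), (7, 2), (7, 3)]
Unfold 5 (reflect across h@8): 64 holes -> [(0, 0), (0, 1), (0, 2), (0, 3), (1, 0), (1, 1), (1, 2), (1, 3), (2, 0), (2, 1), (2, 2), (2, 3), (3, 0), (3, 1), (3, 2), (3, 3), (4, 0), (4, 1), (4, 2), (4, 3), (5, 0), (5, 1), (5, 2), (5, 3), (6, 0), (6, 1), (6, 2), (6, 3), (7, 0), (7, 1), (7, 2), (7, 3), (8, 0), (8, 1), (8, 2), (8, 3), (9, 0), (9, 1), (9, 2), (9, 3), (10, 0), (10, 1), (10, 2), (10, 3), (11, 0), (11, 1), (11, 2), (11, 3), (12, 0), (12, 1), (12, 2), (12, 3), (13, 0), (13, 1), (13, 2), (13, 3), (14, 0), (14, 1), (14, 2), (14, 3), (15, 0), (15, 1), (15, 2), (15, 3)]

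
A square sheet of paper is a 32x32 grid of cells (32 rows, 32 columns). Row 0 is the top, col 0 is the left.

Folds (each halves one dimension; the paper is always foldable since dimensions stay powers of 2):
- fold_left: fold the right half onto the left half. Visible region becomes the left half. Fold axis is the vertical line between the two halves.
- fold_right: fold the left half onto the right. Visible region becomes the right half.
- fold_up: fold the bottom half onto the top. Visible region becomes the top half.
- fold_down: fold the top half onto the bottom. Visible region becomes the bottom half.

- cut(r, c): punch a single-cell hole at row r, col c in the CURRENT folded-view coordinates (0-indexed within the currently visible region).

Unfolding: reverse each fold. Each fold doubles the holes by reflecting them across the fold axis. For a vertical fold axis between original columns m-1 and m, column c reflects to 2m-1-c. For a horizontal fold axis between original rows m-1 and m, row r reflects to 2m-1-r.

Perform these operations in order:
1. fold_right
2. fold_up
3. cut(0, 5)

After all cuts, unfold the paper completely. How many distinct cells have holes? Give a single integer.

Op 1 fold_right: fold axis v@16; visible region now rows[0,32) x cols[16,32) = 32x16
Op 2 fold_up: fold axis h@16; visible region now rows[0,16) x cols[16,32) = 16x16
Op 3 cut(0, 5): punch at orig (0,21); cuts so far [(0, 21)]; region rows[0,16) x cols[16,32) = 16x16
Unfold 1 (reflect across h@16): 2 holes -> [(0, 21), (31, 21)]
Unfold 2 (reflect across v@16): 4 holes -> [(0, 10), (0, 21), (31, 10), (31, 21)]

Answer: 4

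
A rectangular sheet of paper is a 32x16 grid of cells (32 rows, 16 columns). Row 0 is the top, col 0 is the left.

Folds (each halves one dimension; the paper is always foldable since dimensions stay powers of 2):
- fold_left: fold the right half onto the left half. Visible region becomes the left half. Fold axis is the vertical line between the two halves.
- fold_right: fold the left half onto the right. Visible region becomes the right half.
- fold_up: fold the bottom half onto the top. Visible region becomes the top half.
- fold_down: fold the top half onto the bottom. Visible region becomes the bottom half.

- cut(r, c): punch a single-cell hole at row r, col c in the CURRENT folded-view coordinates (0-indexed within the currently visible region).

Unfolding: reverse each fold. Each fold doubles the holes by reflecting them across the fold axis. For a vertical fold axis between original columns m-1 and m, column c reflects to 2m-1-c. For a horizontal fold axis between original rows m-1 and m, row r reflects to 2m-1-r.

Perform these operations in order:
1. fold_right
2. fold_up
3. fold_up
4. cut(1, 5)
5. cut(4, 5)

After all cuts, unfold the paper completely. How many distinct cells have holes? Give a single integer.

Answer: 16

Derivation:
Op 1 fold_right: fold axis v@8; visible region now rows[0,32) x cols[8,16) = 32x8
Op 2 fold_up: fold axis h@16; visible region now rows[0,16) x cols[8,16) = 16x8
Op 3 fold_up: fold axis h@8; visible region now rows[0,8) x cols[8,16) = 8x8
Op 4 cut(1, 5): punch at orig (1,13); cuts so far [(1, 13)]; region rows[0,8) x cols[8,16) = 8x8
Op 5 cut(4, 5): punch at orig (4,13); cuts so far [(1, 13), (4, 13)]; region rows[0,8) x cols[8,16) = 8x8
Unfold 1 (reflect across h@8): 4 holes -> [(1, 13), (4, 13), (11, 13), (14, 13)]
Unfold 2 (reflect across h@16): 8 holes -> [(1, 13), (4, 13), (11, 13), (14, 13), (17, 13), (20, 13), (27, 13), (30, 13)]
Unfold 3 (reflect across v@8): 16 holes -> [(1, 2), (1, 13), (4, 2), (4, 13), (11, 2), (11, 13), (14, 2), (14, 13), (17, 2), (17, 13), (20, 2), (20, 13), (27, 2), (27, 13), (30, 2), (30, 13)]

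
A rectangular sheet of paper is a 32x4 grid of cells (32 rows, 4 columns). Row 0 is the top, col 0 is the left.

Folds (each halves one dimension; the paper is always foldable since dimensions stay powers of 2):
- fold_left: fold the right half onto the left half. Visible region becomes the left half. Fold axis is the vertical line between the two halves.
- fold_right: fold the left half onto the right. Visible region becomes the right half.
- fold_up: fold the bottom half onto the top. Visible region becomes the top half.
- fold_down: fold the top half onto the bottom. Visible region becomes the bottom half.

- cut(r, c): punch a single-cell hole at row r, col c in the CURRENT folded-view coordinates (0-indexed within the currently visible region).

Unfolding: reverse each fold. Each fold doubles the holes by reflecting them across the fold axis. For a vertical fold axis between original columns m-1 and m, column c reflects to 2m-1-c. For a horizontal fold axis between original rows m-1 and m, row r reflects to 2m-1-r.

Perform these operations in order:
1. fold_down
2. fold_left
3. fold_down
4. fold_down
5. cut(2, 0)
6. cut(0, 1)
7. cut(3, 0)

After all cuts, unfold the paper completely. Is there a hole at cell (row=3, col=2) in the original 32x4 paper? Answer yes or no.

Op 1 fold_down: fold axis h@16; visible region now rows[16,32) x cols[0,4) = 16x4
Op 2 fold_left: fold axis v@2; visible region now rows[16,32) x cols[0,2) = 16x2
Op 3 fold_down: fold axis h@24; visible region now rows[24,32) x cols[0,2) = 8x2
Op 4 fold_down: fold axis h@28; visible region now rows[28,32) x cols[0,2) = 4x2
Op 5 cut(2, 0): punch at orig (30,0); cuts so far [(30, 0)]; region rows[28,32) x cols[0,2) = 4x2
Op 6 cut(0, 1): punch at orig (28,1); cuts so far [(28, 1), (30, 0)]; region rows[28,32) x cols[0,2) = 4x2
Op 7 cut(3, 0): punch at orig (31,0); cuts so far [(28, 1), (30, 0), (31, 0)]; region rows[28,32) x cols[0,2) = 4x2
Unfold 1 (reflect across h@28): 6 holes -> [(24, 0), (25, 0), (27, 1), (28, 1), (30, 0), (31, 0)]
Unfold 2 (reflect across h@24): 12 holes -> [(16, 0), (17, 0), (19, 1), (20, 1), (22, 0), (23, 0), (24, 0), (25, 0), (27, 1), (28, 1), (30, 0), (31, 0)]
Unfold 3 (reflect across v@2): 24 holes -> [(16, 0), (16, 3), (17, 0), (17, 3), (19, 1), (19, 2), (20, 1), (20, 2), (22, 0), (22, 3), (23, 0), (23, 3), (24, 0), (24, 3), (25, 0), (25, 3), (27, 1), (27, 2), (28, 1), (28, 2), (30, 0), (30, 3), (31, 0), (31, 3)]
Unfold 4 (reflect across h@16): 48 holes -> [(0, 0), (0, 3), (1, 0), (1, 3), (3, 1), (3, 2), (4, 1), (4, 2), (6, 0), (6, 3), (7, 0), (7, 3), (8, 0), (8, 3), (9, 0), (9, 3), (11, 1), (11, 2), (12, 1), (12, 2), (14, 0), (14, 3), (15, 0), (15, 3), (16, 0), (16, 3), (17, 0), (17, 3), (19, 1), (19, 2), (20, 1), (20, 2), (22, 0), (22, 3), (23, 0), (23, 3), (24, 0), (24, 3), (25, 0), (25, 3), (27, 1), (27, 2), (28, 1), (28, 2), (30, 0), (30, 3), (31, 0), (31, 3)]
Holes: [(0, 0), (0, 3), (1, 0), (1, 3), (3, 1), (3, 2), (4, 1), (4, 2), (6, 0), (6, 3), (7, 0), (7, 3), (8, 0), (8, 3), (9, 0), (9, 3), (11, 1), (11, 2), (12, 1), (12, 2), (14, 0), (14, 3), (15, 0), (15, 3), (16, 0), (16, 3), (17, 0), (17, 3), (19, 1), (19, 2), (20, 1), (20, 2), (22, 0), (22, 3), (23, 0), (23, 3), (24, 0), (24, 3), (25, 0), (25, 3), (27, 1), (27, 2), (28, 1), (28, 2), (30, 0), (30, 3), (31, 0), (31, 3)]

Answer: yes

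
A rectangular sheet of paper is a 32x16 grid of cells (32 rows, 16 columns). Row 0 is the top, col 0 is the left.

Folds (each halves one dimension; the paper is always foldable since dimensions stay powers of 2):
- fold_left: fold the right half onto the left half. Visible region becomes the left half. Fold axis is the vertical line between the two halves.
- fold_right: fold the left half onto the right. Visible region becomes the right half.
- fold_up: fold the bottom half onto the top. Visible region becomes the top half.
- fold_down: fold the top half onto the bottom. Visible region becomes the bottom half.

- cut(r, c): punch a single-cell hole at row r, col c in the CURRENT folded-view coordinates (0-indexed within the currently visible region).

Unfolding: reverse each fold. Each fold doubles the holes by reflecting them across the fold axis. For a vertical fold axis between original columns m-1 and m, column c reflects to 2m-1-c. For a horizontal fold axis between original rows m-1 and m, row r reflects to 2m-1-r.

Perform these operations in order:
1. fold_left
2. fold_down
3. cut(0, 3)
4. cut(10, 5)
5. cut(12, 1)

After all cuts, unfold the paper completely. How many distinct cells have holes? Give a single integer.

Op 1 fold_left: fold axis v@8; visible region now rows[0,32) x cols[0,8) = 32x8
Op 2 fold_down: fold axis h@16; visible region now rows[16,32) x cols[0,8) = 16x8
Op 3 cut(0, 3): punch at orig (16,3); cuts so far [(16, 3)]; region rows[16,32) x cols[0,8) = 16x8
Op 4 cut(10, 5): punch at orig (26,5); cuts so far [(16, 3), (26, 5)]; region rows[16,32) x cols[0,8) = 16x8
Op 5 cut(12, 1): punch at orig (28,1); cuts so far [(16, 3), (26, 5), (28, 1)]; region rows[16,32) x cols[0,8) = 16x8
Unfold 1 (reflect across h@16): 6 holes -> [(3, 1), (5, 5), (15, 3), (16, 3), (26, 5), (28, 1)]
Unfold 2 (reflect across v@8): 12 holes -> [(3, 1), (3, 14), (5, 5), (5, 10), (15, 3), (15, 12), (16, 3), (16, 12), (26, 5), (26, 10), (28, 1), (28, 14)]

Answer: 12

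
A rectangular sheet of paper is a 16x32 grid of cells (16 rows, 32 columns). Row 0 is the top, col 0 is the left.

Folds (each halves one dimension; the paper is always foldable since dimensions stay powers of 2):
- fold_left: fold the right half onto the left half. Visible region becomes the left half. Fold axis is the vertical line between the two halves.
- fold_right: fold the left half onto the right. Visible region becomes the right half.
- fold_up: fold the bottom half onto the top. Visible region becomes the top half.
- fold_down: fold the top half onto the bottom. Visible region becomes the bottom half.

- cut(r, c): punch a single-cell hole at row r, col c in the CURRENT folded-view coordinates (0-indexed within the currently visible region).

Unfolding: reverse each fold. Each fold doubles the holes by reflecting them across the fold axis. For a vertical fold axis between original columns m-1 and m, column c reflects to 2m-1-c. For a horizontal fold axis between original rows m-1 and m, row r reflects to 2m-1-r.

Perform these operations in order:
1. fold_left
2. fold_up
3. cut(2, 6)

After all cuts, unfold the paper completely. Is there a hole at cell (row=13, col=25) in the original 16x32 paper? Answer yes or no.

Op 1 fold_left: fold axis v@16; visible region now rows[0,16) x cols[0,16) = 16x16
Op 2 fold_up: fold axis h@8; visible region now rows[0,8) x cols[0,16) = 8x16
Op 3 cut(2, 6): punch at orig (2,6); cuts so far [(2, 6)]; region rows[0,8) x cols[0,16) = 8x16
Unfold 1 (reflect across h@8): 2 holes -> [(2, 6), (13, 6)]
Unfold 2 (reflect across v@16): 4 holes -> [(2, 6), (2, 25), (13, 6), (13, 25)]
Holes: [(2, 6), (2, 25), (13, 6), (13, 25)]

Answer: yes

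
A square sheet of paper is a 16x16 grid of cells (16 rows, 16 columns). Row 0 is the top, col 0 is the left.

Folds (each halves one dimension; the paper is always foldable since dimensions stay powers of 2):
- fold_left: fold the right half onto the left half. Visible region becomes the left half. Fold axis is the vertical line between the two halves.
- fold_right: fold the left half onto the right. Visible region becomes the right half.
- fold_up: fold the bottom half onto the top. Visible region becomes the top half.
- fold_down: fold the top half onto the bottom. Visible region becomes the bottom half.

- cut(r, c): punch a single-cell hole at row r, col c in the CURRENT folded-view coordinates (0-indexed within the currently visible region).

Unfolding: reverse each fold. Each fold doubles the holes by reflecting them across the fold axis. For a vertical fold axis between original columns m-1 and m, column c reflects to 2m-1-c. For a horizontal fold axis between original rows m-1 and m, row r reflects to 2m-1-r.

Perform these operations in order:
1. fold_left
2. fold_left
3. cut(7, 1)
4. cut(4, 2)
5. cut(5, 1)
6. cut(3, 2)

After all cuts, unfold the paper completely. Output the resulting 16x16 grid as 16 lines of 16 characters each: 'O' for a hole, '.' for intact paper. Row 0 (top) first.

Answer: ................
................
................
..O..O....O..O..
..O..O....O..O..
.O....O..O....O.
................
.O....O..O....O.
................
................
................
................
................
................
................
................

Derivation:
Op 1 fold_left: fold axis v@8; visible region now rows[0,16) x cols[0,8) = 16x8
Op 2 fold_left: fold axis v@4; visible region now rows[0,16) x cols[0,4) = 16x4
Op 3 cut(7, 1): punch at orig (7,1); cuts so far [(7, 1)]; region rows[0,16) x cols[0,4) = 16x4
Op 4 cut(4, 2): punch at orig (4,2); cuts so far [(4, 2), (7, 1)]; region rows[0,16) x cols[0,4) = 16x4
Op 5 cut(5, 1): punch at orig (5,1); cuts so far [(4, 2), (5, 1), (7, 1)]; region rows[0,16) x cols[0,4) = 16x4
Op 6 cut(3, 2): punch at orig (3,2); cuts so far [(3, 2), (4, 2), (5, 1), (7, 1)]; region rows[0,16) x cols[0,4) = 16x4
Unfold 1 (reflect across v@4): 8 holes -> [(3, 2), (3, 5), (4, 2), (4, 5), (5, 1), (5, 6), (7, 1), (7, 6)]
Unfold 2 (reflect across v@8): 16 holes -> [(3, 2), (3, 5), (3, 10), (3, 13), (4, 2), (4, 5), (4, 10), (4, 13), (5, 1), (5, 6), (5, 9), (5, 14), (7, 1), (7, 6), (7, 9), (7, 14)]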